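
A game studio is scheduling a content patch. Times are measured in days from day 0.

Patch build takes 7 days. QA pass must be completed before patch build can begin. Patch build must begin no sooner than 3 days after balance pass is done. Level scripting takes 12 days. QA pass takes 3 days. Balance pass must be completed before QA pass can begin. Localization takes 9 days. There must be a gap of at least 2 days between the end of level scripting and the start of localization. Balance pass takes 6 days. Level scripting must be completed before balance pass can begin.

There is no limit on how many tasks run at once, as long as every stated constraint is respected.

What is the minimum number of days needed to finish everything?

Level scripting can start immediately at day 0; it finishes at day 12.
Localization waits on level scripting (finishes day 12, plus 2-day gap → day 14), so it starts at day 14 and finishes at 14 + 9 = day 23.
Balance pass waits on level scripting (finishes day 12), so it starts at day 12 and finishes at 12 + 6 = day 18.
After balance pass (finishes day 18), QA pass can start at day 18 and finishes at day 21.
For patch build: QA pass (finishes day 21); balance pass (finishes day 18, plus 3-day gap → day 21). Taking the maximum gives a start of day 21, and it finishes at 21 + 7 = day 28.
All tasks are finished once the last one completes. Finish times: Level scripting at 12, Balance pass at 18, Localization at 23, QA pass at 21, Patch build at 28. The latest is day 28.

28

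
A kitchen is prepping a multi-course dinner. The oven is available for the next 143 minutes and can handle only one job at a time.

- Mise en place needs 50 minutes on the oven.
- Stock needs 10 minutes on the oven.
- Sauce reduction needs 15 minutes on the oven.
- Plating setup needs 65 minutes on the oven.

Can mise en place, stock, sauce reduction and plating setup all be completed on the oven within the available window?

Running back to back, the jobs need 50 + 10 + 15 + 65 = 140 minutes on the oven.
Since 140 ≤ 143, they fit within the window.

Yes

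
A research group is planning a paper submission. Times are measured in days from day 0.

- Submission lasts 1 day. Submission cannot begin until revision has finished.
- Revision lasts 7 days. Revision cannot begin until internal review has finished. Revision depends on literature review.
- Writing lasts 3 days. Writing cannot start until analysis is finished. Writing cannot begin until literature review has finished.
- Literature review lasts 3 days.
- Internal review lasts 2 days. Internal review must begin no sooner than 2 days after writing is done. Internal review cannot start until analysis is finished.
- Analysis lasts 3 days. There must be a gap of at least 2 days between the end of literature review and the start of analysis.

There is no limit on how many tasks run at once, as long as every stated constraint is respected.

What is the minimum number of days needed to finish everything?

Literature review has no prerequisites, so it starts at day 0 and finishes at day 3.
Analysis cannot begin until literature review (finishes day 3, plus 2-day gap → day 5). It runs from day 5 to 5 + 3 = day 8.
Writing has to wait for analysis (finishes day 8); literature review (finishes day 3). The latest of these is day 8, so writing runs day 8 to 8 + 3 = day 11.
Internal review cannot start until writing (finishes day 11, plus 2-day gap → day 13); analysis (finishes day 8). The controlling bound is day 13, so internal review finishes at 13 + 2 = day 15.
For revision: internal review (finishes day 15); literature review (finishes day 3). Taking the maximum gives a start of day 15, and it finishes at 15 + 7 = day 22.
Submission cannot begin until revision (finishes day 22). It runs from day 22 to 22 + 1 = day 23.
All tasks are finished once the last one completes. Finish times: Literature review at 3, Analysis at 8, Writing at 11, Internal review at 15, Revision at 22, Submission at 23. The latest is day 23.

23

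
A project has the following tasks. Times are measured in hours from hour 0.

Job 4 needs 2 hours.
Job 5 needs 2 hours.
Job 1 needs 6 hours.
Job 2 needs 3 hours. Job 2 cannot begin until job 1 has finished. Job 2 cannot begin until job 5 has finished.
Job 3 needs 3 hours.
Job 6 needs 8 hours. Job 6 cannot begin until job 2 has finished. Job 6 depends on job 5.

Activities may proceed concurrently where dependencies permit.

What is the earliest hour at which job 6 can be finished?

17

Job 5 has no prerequisites, so it starts at hour 0 and finishes at hour 2.
Job 1 has no prerequisites, so it starts at hour 0 and finishes at hour 6.
For job 2: job 1 (finishes hour 6); job 5 (finishes hour 2). Taking the maximum gives a start of hour 6, and it finishes at 6 + 3 = hour 9.
Job 6 cannot start until job 2 (finishes hour 9); job 5 (finishes hour 2). The controlling bound is hour 9, so job 6 finishes at 9 + 8 = hour 17.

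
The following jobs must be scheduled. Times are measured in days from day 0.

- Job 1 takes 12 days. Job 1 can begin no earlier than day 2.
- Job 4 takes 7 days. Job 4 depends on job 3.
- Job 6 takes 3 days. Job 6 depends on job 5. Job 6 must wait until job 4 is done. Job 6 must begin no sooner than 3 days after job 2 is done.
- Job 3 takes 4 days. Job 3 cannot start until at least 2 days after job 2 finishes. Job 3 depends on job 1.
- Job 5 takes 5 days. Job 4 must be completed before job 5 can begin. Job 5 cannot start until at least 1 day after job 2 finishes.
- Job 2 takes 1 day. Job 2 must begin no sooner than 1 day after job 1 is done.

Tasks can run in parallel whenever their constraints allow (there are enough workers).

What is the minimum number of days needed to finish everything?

Job 1 waits on its own release at day 2, so it starts at day 2 and finishes at 2 + 12 = day 14.
Job 2 waits on job 1 (finishes day 14, plus 1-day gap → day 15), so it starts at day 15 and finishes at 15 + 1 = day 16.
Job 3 has to wait for job 2 (finishes day 16, plus 2-day gap → day 18); job 1 (finishes day 14). The latest of these is day 18, so job 3 runs day 18 to 18 + 4 = day 22.
After job 3 (finishes day 22), job 4 can start at day 22 and finishes at day 29.
Job 5 has to wait for job 4 (finishes day 29); job 2 (finishes day 16, plus 1-day gap → day 17). The latest of these is day 29, so job 5 runs day 29 to 29 + 5 = day 34.
For job 6: job 5 (finishes day 34); job 4 (finishes day 29); job 2 (finishes day 16, plus 3-day gap → day 19). Taking the maximum gives a start of day 34, and it finishes at 34 + 3 = day 37.
All tasks are finished once the last one completes. Finish times: Job 1 at 14, Job 2 at 16, Job 3 at 22, Job 4 at 29, Job 5 at 34, Job 6 at 37. The latest is day 37.

37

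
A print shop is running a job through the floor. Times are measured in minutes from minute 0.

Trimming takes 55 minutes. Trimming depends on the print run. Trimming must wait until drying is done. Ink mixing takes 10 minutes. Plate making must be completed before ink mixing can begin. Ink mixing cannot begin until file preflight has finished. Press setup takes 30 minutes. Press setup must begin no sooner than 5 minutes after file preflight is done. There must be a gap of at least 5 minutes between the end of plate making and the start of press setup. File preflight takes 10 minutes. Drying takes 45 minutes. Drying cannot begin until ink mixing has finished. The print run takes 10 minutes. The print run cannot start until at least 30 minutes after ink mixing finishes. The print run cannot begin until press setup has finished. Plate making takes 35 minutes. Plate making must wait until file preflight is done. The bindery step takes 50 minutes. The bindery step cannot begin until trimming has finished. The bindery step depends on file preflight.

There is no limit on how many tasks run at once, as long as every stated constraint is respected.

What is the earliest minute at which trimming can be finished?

File preflight can start immediately at minute 0; it finishes at minute 10.
After file preflight (finishes minute 10), plate making can start at minute 10 and finishes at minute 45.
For press setup: file preflight (finishes minute 10, plus 5-minute gap → minute 15); plate making (finishes minute 45, plus 5-minute gap → minute 50). Taking the maximum gives a start of minute 50, and it finishes at 50 + 30 = minute 80.
Ink mixing needs all of plate making (finishes minute 45); file preflight (finishes minute 10). That puts its earliest start at minute 45; it finishes at 45 + 10 = minute 55.
After ink mixing (finishes minute 55), drying can start at minute 55 and finishes at minute 100.
The print run needs all of ink mixing (finishes minute 55, plus 30-minute gap → minute 85); press setup (finishes minute 80). That puts its earliest start at minute 85; it finishes at 85 + 10 = minute 95.
For trimming: the print run (finishes minute 95); drying (finishes minute 100). Taking the maximum gives a start of minute 100, and it finishes at 100 + 55 = minute 155.

155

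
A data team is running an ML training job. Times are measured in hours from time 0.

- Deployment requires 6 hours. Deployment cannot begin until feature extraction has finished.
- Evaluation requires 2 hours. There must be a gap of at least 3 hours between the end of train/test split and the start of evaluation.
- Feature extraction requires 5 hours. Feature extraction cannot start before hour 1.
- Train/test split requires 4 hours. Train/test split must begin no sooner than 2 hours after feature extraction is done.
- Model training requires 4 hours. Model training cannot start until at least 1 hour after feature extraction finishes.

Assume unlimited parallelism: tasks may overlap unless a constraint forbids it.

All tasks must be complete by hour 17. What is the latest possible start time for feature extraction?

1

To finish by hour 17, evaluation (duration 2) must start no later than hour 15.
Train/test split feeds into evaluation (must start by hour 15, minus 3-hour gap → hour 12); so train/test split must finish by hour 12 and therefore start by hour 8.
Nothing follows model training; the deadline of hour 17 is its only limit. It must start by 17 − 4 = hour 13.
Deployment must finish by hour 17; it takes 6 hours, so it must start by 17 − 6 = hour 11.
Feature extraction must finish in time for train/test split (must start by hour 8, minus 2-hour gap → hour 6); model training (must start by hour 13, minus 1-hour gap → hour 12); deployment (must start by hour 11). The tightest is hour 6, so feature extraction must start by 6 − 5 = hour 1.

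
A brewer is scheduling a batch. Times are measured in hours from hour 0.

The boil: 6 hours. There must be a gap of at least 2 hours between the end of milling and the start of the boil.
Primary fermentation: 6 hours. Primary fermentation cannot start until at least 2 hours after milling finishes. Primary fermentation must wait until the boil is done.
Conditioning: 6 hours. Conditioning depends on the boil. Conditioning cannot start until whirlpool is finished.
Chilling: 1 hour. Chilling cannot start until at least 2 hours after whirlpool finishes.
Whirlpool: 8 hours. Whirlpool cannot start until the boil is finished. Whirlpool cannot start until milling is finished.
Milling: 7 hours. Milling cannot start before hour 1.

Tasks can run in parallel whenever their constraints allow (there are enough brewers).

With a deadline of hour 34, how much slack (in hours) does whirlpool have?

Milling waits on its own release at hour 1, so it starts at hour 1 and finishes at 1 + 7 = hour 8.
After milling (finishes hour 8, plus 2-hour gap → hour 10), the boil can start at hour 10 and finishes at hour 16.
For whirlpool: the boil (finishes hour 16); milling (finishes hour 8). Taking the maximum gives a start of hour 16, and it finishes at 16 + 8 = hour 24.

Working backward from the deadline:
To finish by hour 34, chilling (duration 1) must start no later than hour 33.
Nothing follows conditioning; the deadline of hour 34 is its only limit. It must start by 34 − 6 = hour 28.
Whirlpool has several dependents: chilling (must start by hour 33, minus 2-hour gap → hour 31); conditioning (must start by hour 28). The earliest of those limits is hour 28, so whirlpool must start by 28 − 8 = hour 20.
So whirlpool can start as early as hour 16 and as late as hour 20, giving 20 − 16 = 4 hours of slack.

4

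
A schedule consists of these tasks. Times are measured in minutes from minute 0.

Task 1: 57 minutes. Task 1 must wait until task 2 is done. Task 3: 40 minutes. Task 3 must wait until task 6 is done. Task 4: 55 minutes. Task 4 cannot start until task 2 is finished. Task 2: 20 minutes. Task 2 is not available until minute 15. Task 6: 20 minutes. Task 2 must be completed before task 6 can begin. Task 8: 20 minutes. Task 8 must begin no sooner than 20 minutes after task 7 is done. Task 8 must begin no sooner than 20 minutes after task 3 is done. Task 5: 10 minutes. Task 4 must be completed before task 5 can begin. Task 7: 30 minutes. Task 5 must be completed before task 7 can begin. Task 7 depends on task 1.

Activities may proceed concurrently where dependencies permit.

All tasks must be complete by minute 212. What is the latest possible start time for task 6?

To finish by minute 212, task 8 (duration 20) must start no later than minute 192.
Task 3 feeds into task 8 (must start by minute 192, minus 20-minute gap → minute 172); so task 3 must finish by minute 172 and therefore start by minute 132.
Since task 3 (must start by minute 132) depends on it, task 6 must finish by minute 132. Backing off its 20-minute duration gives a latest start of minute 112.

112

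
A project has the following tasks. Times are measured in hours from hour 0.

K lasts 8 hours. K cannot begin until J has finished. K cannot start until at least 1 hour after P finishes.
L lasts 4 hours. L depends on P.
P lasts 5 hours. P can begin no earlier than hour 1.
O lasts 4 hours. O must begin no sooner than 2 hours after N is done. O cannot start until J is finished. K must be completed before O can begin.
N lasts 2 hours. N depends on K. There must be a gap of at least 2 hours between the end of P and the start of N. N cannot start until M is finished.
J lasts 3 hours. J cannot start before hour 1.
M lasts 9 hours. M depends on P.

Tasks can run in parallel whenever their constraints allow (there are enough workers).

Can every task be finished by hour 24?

Yes

P waits on its own release at hour 1, so it starts at hour 1 and finishes at 1 + 5 = hour 6.
M cannot begin until P (finishes hour 6). It runs from hour 6 to 6 + 9 = hour 15.
After P (finishes hour 6), L can start at hour 6 and finishes at hour 10.
J waits on its own release at hour 1, so it starts at hour 1 and finishes at 1 + 3 = hour 4.
For K: J (finishes hour 4); P (finishes hour 6, plus 1-hour gap → hour 7). Taking the maximum gives a start of hour 7, and it finishes at 7 + 8 = hour 15.
For N: K (finishes hour 15); P (finishes hour 6, plus 2-hour gap → hour 8); M (finishes hour 15). Taking the maximum gives a start of hour 15, and it finishes at 15 + 2 = hour 17.
For O: N (finishes hour 17, plus 2-hour gap → hour 19); J (finishes hour 4); K (finishes hour 15). Taking the maximum gives a start of hour 19, and it finishes at 19 + 4 = hour 23.
Every task is finished by hour 23, which is no later than the deadline of 24, so the schedule is feasible.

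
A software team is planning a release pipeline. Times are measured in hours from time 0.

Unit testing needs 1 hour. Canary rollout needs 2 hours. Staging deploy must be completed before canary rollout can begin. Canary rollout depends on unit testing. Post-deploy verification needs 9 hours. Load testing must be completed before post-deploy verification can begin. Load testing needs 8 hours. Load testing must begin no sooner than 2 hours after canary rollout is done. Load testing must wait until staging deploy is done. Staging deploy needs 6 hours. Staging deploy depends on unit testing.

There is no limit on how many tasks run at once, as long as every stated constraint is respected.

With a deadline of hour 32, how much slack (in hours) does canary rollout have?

Unit testing can start immediately at hour 0; it finishes at hour 1.
Staging deploy cannot begin until unit testing (finishes hour 1). It runs from hour 1 to 1 + 6 = hour 7.
Canary rollout needs all of staging deploy (finishes hour 7); unit testing (finishes hour 1). That puts its earliest start at hour 7; it finishes at 7 + 2 = hour 9.

Working backward from the deadline:
Nothing follows post-deploy verification; the deadline of hour 32 is its only limit. It must start by 32 − 9 = hour 23.
Since post-deploy verification (must start by hour 23) depends on it, load testing must finish by hour 23. Backing off its 8-hour duration gives a latest start of hour 15.
Canary rollout has to be done before load testing (must start by hour 15, minus 2-hour gap → hour 13). That means finishing by hour 13, i.e. starting by 13 − 2 = hour 11.
So canary rollout can start as early as hour 7 and as late as hour 11, giving 11 − 7 = 4 hours of slack.

4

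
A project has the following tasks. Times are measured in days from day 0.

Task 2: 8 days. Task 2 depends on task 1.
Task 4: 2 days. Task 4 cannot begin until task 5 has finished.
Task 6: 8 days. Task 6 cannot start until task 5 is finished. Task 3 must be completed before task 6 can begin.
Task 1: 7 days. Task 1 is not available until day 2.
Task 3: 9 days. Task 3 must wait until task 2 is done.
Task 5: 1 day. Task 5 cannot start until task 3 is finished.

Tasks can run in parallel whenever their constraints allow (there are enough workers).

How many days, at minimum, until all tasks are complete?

35

Task 1 waits on its own release at day 2, so it starts at day 2 and finishes at 2 + 7 = day 9.
Task 2 waits on task 1 (finishes day 9), so it starts at day 9 and finishes at 9 + 8 = day 17.
Task 3 waits on task 2 (finishes day 17), so it starts at day 17 and finishes at 17 + 9 = day 26.
Task 5 cannot begin until task 3 (finishes day 26). It runs from day 26 to 26 + 1 = day 27.
Task 6 needs all of task 5 (finishes day 27); task 3 (finishes day 26). That puts its earliest start at day 27; it finishes at 27 + 8 = day 35.
After task 5 (finishes day 27), task 4 can start at day 27 and finishes at day 29.
All tasks are finished once the last one completes. Finish times: Task 1 at 9, Task 2 at 17, Task 3 at 26, Task 4 at 29, Task 5 at 27, Task 6 at 35. The latest is day 35.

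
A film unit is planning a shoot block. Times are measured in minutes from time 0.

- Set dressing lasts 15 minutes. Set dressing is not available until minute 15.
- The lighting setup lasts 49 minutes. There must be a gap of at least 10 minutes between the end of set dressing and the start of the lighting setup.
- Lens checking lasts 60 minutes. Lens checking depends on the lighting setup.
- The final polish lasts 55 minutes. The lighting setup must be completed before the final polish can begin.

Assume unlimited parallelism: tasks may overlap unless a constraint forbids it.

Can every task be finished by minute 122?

After its own release at minute 15, set dressing can start at minute 15 and finishes at minute 30.
After set dressing (finishes minute 30, plus 10-minute gap → minute 40), the lighting setup can start at minute 40 and finishes at minute 89.
The final polish cannot begin until the lighting setup (finishes minute 89). It runs from minute 89 to 89 + 55 = minute 144.
Lens checking cannot begin until the lighting setup (finishes minute 89). It runs from minute 89 to 89 + 60 = minute 149.
The earliest everything can be done is minute 149, which is after the deadline of 122, so it is not possible.

No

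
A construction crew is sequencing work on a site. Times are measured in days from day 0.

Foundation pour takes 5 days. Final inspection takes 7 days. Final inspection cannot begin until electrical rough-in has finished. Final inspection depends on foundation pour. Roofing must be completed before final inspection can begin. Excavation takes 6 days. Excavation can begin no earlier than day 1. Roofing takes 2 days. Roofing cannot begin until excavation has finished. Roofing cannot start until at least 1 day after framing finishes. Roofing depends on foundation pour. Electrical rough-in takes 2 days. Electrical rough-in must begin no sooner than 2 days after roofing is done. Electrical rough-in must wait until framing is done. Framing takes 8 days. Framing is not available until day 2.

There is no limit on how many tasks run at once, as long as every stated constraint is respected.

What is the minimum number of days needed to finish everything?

24

Framing cannot begin until its own release at day 2. It runs from day 2 to 2 + 8 = day 10.
Nothing blocks foundation pour, so it runs from day 0 to day 5.
Excavation waits on its own release at day 1, so it starts at day 1 and finishes at 1 + 6 = day 7.
Roofing needs all of excavation (finishes day 7); framing (finishes day 10, plus 1-day gap → day 11); foundation pour (finishes day 5). That puts its earliest start at day 11; it finishes at 11 + 2 = day 13.
Electrical rough-in cannot start until roofing (finishes day 13, plus 2-day gap → day 15); framing (finishes day 10). The controlling bound is day 15, so electrical rough-in finishes at 15 + 2 = day 17.
Final inspection has to wait for electrical rough-in (finishes day 17); foundation pour (finishes day 5); roofing (finishes day 13). The latest of these is day 17, so final inspection runs day 17 to 17 + 7 = day 24.
All tasks are finished once the last one completes. Finish times: Excavation at 7, Foundation pour at 5, Framing at 10, Roofing at 13, Electrical rough-in at 17, Final inspection at 24. The latest is day 24.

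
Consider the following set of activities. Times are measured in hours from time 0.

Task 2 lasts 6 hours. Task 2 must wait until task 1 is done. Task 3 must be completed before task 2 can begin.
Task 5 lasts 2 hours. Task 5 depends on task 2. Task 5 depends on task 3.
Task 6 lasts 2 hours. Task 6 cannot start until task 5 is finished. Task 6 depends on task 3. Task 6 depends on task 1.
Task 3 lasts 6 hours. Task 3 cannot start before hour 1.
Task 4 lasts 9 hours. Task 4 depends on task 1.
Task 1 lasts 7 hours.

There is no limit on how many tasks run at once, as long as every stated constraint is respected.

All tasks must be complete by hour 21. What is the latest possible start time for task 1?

To finish by hour 21, task 6 (duration 2) must start no later than hour 19.
Task 5 has to be done before task 6 (must start by hour 19). That means finishing by hour 19, i.e. starting by 19 − 2 = hour 17.
Task 2 must finish before task 5 (must start by hour 17). With a 6-hour duration, task 2 must start by 17 − 6 = hour 11.
Nothing follows task 4; the deadline of hour 21 is its only limit. It must start by 21 − 9 = hour 12.
Task 1 has several dependents: task 2 (must start by hour 11); task 4 (must start by hour 12); task 6 (must start by hour 19). The earliest of those limits is hour 11, so task 1 must start by 11 − 7 = hour 4.

4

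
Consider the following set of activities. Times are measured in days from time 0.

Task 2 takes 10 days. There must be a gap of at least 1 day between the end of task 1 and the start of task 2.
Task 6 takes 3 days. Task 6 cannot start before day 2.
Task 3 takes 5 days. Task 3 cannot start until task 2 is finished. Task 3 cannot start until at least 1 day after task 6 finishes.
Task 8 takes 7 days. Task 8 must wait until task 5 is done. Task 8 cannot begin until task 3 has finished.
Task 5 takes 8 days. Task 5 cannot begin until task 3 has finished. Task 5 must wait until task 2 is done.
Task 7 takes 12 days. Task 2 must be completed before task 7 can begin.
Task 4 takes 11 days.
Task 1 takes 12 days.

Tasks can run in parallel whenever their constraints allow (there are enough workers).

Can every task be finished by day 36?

Task 6 waits on its own release at day 2, so it starts at day 2 and finishes at 2 + 3 = day 5.
Task 4 has no prerequisites, so it starts at day 0 and finishes at day 11.
Nothing blocks task 1, so it runs from day 0 to day 12.
Task 2 cannot begin until task 1 (finishes day 12, plus 1-day gap → day 13). It runs from day 13 to 13 + 10 = day 23.
After task 2 (finishes day 23), task 7 can start at day 23 and finishes at day 35.
For task 3: task 2 (finishes day 23); task 6 (finishes day 5, plus 1-day gap → day 6). Taking the maximum gives a start of day 23, and it finishes at 23 + 5 = day 28.
For task 5: task 3 (finishes day 28); task 2 (finishes day 23). Taking the maximum gives a start of day 28, and it finishes at 28 + 8 = day 36.
Task 8 has to wait for task 5 (finishes day 36); task 3 (finishes day 28). The latest of these is day 36, so task 8 runs day 36 to 36 + 7 = day 43.
The earliest everything can be done is day 43, which is after the deadline of 36, so it is not possible.

No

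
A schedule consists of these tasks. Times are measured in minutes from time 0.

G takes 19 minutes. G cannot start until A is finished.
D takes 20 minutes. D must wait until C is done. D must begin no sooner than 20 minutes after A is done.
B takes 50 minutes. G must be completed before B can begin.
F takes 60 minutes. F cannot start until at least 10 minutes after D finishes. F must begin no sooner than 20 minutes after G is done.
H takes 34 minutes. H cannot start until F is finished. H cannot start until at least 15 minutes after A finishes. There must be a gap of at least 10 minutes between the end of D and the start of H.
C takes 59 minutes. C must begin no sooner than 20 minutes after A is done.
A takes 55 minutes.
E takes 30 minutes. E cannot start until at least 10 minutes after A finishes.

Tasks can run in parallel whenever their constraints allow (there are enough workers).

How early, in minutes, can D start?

134

A has no prerequisites, so it starts at minute 0 and finishes at minute 55.
After A (finishes minute 55, plus 20-minute gap → minute 75), C can start at minute 75 and finishes at minute 134.
D waits on C (finishes minute 134); A (finishes minute 55, plus 20-minute gap → minute 75). The latest of these is minute 134, which is the earliest D can start.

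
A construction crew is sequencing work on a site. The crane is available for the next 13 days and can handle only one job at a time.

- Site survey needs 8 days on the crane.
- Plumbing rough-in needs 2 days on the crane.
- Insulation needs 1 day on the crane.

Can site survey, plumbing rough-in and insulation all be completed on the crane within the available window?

Yes

Running back to back, the jobs need 8 + 2 + 1 = 11 days on the crane.
Since 11 ≤ 13, they fit within the window.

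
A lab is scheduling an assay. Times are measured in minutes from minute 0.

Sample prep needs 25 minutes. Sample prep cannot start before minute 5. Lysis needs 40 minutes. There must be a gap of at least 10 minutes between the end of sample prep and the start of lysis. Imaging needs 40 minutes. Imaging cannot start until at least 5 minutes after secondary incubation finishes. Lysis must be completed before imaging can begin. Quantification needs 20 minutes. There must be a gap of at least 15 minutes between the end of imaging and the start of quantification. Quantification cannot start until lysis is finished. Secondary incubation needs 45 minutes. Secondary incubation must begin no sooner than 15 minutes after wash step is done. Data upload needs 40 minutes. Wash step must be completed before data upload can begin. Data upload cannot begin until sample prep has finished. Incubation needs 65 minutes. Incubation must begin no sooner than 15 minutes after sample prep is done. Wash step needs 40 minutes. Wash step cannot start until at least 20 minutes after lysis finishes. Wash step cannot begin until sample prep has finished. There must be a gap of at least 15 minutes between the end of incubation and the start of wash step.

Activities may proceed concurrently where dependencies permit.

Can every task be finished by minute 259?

No

Sample prep cannot begin until its own release at minute 5. It runs from minute 5 to 5 + 25 = minute 30.
Incubation waits on sample prep (finishes minute 30, plus 15-minute gap → minute 45), so it starts at minute 45 and finishes at 45 + 65 = minute 110.
Lysis cannot begin until sample prep (finishes minute 30, plus 10-minute gap → minute 40). It runs from minute 40 to 40 + 40 = minute 80.
Wash step needs all of lysis (finishes minute 80, plus 20-minute gap → minute 100); sample prep (finishes minute 30); incubation (finishes minute 110, plus 15-minute gap → minute 125). That puts its earliest start at minute 125; it finishes at 125 + 40 = minute 165.
Data upload cannot start until wash step (finishes minute 165); sample prep (finishes minute 30). The controlling bound is minute 165, so data upload finishes at 165 + 40 = minute 205.
Secondary incubation cannot begin until wash step (finishes minute 165, plus 15-minute gap → minute 180). It runs from minute 180 to 180 + 45 = minute 225.
Imaging needs all of secondary incubation (finishes minute 225, plus 5-minute gap → minute 230); lysis (finishes minute 80). That puts its earliest start at minute 230; it finishes at 230 + 40 = minute 270.
Quantification needs all of imaging (finishes minute 270, plus 15-minute gap → minute 285); lysis (finishes minute 80). That puts its earliest start at minute 285; it finishes at 285 + 20 = minute 305.
The earliest everything can be done is minute 305, which is after the deadline of 259, so it is not possible.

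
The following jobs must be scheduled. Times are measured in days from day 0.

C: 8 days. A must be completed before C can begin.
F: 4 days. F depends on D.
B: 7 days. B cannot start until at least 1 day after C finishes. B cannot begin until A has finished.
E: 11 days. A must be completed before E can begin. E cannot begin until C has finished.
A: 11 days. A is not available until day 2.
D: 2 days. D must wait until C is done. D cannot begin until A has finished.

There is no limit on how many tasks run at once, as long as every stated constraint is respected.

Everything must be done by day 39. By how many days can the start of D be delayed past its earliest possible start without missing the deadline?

12

A waits on its own release at day 2, so it starts at day 2 and finishes at 2 + 11 = day 13.
After A (finishes day 13), C can start at day 13 and finishes at day 21.
D needs all of C (finishes day 21); A (finishes day 13). That puts its earliest start at day 21; it finishes at 21 + 2 = day 23.

Working backward from the deadline:
Nothing follows F; the deadline of day 39 is its only limit. It must start by 39 − 4 = day 35.
D has to be done before F (must start by day 35). That means finishing by day 35, i.e. starting by 35 − 2 = day 33.
So D can start as early as day 21 and as late as day 33, giving 33 − 21 = 12 days of slack.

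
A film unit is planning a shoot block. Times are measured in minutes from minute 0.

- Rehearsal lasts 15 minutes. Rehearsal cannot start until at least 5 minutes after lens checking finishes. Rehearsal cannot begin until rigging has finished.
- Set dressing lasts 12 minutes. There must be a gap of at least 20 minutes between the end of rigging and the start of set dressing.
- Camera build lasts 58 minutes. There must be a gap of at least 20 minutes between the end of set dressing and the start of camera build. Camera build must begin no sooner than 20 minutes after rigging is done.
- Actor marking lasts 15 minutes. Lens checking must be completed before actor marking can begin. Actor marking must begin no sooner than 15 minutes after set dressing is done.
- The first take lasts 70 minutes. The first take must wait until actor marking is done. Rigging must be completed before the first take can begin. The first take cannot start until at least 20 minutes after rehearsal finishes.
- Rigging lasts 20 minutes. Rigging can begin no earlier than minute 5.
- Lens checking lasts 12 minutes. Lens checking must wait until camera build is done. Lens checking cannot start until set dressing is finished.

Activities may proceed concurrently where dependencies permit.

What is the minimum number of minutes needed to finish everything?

257

After its own release at minute 5, rigging can start at minute 5 and finishes at minute 25.
After rigging (finishes minute 25, plus 20-minute gap → minute 45), set dressing can start at minute 45 and finishes at minute 57.
Camera build has to wait for set dressing (finishes minute 57, plus 20-minute gap → minute 77); rigging (finishes minute 25, plus 20-minute gap → minute 45). The latest of these is minute 77, so camera build runs minute 77 to 77 + 58 = minute 135.
Lens checking needs all of camera build (finishes minute 135); set dressing (finishes minute 57). That puts its earliest start at minute 135; it finishes at 135 + 12 = minute 147.
Rehearsal has to wait for lens checking (finishes minute 147, plus 5-minute gap → minute 152); rigging (finishes minute 25). The latest of these is minute 152, so rehearsal runs minute 152 to 152 + 15 = minute 167.
Actor marking cannot start until lens checking (finishes minute 147); set dressing (finishes minute 57, plus 15-minute gap → minute 72). The controlling bound is minute 147, so actor marking finishes at 147 + 15 = minute 162.
The first take needs all of actor marking (finishes minute 162); rigging (finishes minute 25); rehearsal (finishes minute 167, plus 20-minute gap → minute 187). That puts its earliest start at minute 187; it finishes at 187 + 70 = minute 257.
All tasks are finished once the last one completes. Finish times: Rigging at 25, Set dressing at 57, Camera build at 135, Lens checking at 147, Actor marking at 162, Rehearsal at 167, The first take at 257. The latest is minute 257.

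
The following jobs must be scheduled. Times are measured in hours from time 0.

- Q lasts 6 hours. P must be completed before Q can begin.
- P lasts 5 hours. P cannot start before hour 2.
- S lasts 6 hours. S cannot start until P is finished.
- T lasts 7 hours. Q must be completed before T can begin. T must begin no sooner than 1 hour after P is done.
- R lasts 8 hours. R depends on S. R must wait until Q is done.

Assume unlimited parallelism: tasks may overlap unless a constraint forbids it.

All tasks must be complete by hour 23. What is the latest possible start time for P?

To finish by hour 23, R (duration 8) must start no later than hour 15.
T must finish by hour 23; it takes 7 hours, so it must start by 23 − 7 = hour 16.
Q feeds R (must start by hour 15); T (must start by hour 16). Taking the minimum, Q must finish by hour 15 and start by 15 − 6 = hour 9.
S must finish before R (must start by hour 15). With a 6-hour duration, S must start by 15 − 6 = hour 9.
For P: Q (must start by hour 9); S (must start by hour 9); T (must start by hour 16, minus 1-hour gap → hour 15). The most restrictive is hour 9; with a 5-hour duration, P must start by hour 4.

4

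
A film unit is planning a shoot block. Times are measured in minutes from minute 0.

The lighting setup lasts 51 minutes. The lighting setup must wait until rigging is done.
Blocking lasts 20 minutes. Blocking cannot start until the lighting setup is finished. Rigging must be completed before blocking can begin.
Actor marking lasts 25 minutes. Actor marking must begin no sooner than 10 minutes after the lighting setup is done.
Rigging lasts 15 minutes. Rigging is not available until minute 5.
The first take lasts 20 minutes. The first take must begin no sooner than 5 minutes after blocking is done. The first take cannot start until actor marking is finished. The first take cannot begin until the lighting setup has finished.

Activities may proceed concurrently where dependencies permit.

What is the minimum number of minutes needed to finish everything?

Rigging cannot begin until its own release at minute 5. It runs from minute 5 to 5 + 15 = minute 20.
The lighting setup waits on rigging (finishes minute 20), so it starts at minute 20 and finishes at 20 + 51 = minute 71.
Actor marking cannot begin until the lighting setup (finishes minute 71, plus 10-minute gap → minute 81). It runs from minute 81 to 81 + 25 = minute 106.
Blocking needs all of the lighting setup (finishes minute 71); rigging (finishes minute 20). That puts its earliest start at minute 71; it finishes at 71 + 20 = minute 91.
The first take cannot start until blocking (finishes minute 91, plus 5-minute gap → minute 96); actor marking (finishes minute 106); the lighting setup (finishes minute 71). The controlling bound is minute 106, so the first take finishes at 106 + 20 = minute 126.
All tasks are finished once the last one completes. Finish times: Rigging at 20, The lighting setup at 71, Blocking at 91, Actor marking at 106, The first take at 126. The latest is minute 126.

126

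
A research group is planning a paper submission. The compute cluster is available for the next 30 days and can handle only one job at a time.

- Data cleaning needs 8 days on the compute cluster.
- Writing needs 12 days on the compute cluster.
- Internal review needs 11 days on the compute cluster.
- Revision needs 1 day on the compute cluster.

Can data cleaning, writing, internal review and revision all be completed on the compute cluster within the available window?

No

Running back to back, the jobs need 8 + 12 + 11 + 1 = 32 days on the compute cluster.
Since 32 > 30, they cannot all fit.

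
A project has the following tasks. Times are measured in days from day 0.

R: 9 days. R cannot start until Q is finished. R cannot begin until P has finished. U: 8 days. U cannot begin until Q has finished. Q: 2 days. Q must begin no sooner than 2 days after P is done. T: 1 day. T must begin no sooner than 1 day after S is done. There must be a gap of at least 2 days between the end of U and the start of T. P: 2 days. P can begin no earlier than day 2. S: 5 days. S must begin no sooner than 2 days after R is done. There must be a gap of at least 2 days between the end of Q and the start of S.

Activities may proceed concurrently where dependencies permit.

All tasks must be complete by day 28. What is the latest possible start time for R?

10

Nothing follows T; the deadline of day 28 is its only limit. It must start by 28 − 1 = day 27.
S must finish before T (must start by day 27, minus 1-day gap → day 26). With a 5-day duration, S must start by 26 − 5 = day 21.
R feeds into S (must start by day 21, minus 2-day gap → day 19); so R must finish by day 19 and therefore start by day 10.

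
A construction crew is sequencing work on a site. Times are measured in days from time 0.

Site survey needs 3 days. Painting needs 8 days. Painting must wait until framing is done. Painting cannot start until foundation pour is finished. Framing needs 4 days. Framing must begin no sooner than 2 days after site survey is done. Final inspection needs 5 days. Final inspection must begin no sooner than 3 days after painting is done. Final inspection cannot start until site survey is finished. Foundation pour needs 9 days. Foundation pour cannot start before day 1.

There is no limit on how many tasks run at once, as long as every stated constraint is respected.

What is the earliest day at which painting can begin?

10

Foundation pour cannot begin until its own release at day 1. It runs from day 1 to 1 + 9 = day 10.
Site survey can start immediately at day 0; it finishes at day 3.
Framing waits on site survey (finishes day 3, plus 2-day gap → day 5), so it starts at day 5 and finishes at 5 + 4 = day 9.
Painting waits on framing (finishes day 9); foundation pour (finishes day 10). The latest of these is day 10, which is the earliest painting can start.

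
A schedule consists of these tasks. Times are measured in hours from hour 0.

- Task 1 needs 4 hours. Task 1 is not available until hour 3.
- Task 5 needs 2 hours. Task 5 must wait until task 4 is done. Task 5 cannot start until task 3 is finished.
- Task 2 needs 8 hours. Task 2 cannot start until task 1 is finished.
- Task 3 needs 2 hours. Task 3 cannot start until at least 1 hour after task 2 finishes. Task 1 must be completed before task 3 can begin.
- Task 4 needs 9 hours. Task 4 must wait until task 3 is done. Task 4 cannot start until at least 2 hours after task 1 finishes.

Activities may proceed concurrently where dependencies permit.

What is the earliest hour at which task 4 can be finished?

Task 1 cannot begin until its own release at hour 3. It runs from hour 3 to 3 + 4 = hour 7.
Task 2 waits on task 1 (finishes hour 7), so it starts at hour 7 and finishes at 7 + 8 = hour 15.
Task 3 cannot start until task 2 (finishes hour 15, plus 1-hour gap → hour 16); task 1 (finishes hour 7). The controlling bound is hour 16, so task 3 finishes at 16 + 2 = hour 18.
Task 4 has to wait for task 3 (finishes hour 18); task 1 (finishes hour 7, plus 2-hour gap → hour 9). The latest of these is hour 18, so task 4 runs hour 18 to 18 + 9 = hour 27.

27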